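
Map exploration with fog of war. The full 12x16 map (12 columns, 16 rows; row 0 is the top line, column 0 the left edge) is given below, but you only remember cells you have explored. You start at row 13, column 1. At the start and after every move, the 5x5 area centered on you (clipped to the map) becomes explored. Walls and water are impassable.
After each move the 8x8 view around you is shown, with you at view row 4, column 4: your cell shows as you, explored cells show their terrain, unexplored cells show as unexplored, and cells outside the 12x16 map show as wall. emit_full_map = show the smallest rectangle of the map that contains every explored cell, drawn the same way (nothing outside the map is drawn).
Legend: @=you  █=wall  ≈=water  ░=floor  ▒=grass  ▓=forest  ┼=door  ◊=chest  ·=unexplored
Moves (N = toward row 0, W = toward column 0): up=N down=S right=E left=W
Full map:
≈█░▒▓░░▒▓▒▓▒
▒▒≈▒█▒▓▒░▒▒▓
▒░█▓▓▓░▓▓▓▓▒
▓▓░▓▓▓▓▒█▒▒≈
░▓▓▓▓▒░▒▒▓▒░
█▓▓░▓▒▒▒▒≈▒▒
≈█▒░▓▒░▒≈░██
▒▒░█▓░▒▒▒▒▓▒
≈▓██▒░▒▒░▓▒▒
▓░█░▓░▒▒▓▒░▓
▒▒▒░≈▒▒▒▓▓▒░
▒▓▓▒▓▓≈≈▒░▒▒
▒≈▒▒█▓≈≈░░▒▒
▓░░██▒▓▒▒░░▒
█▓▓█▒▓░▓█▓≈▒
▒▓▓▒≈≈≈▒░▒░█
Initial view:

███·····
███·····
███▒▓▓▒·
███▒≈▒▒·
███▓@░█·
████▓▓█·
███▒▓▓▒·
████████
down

███·····
███▒▓▓▒·
███▒≈▒▒·
███▓░░█·
████@▓█·
███▒▓▓▒·
████████
████████

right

██······
██▒▓▓▒··
██▒≈▒▒█·
██▓░░██·
███▓@█▒·
██▒▓▓▒≈·
████████
████████

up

██······
██······
██▒▓▓▒▓·
██▒≈▒▒█·
██▓░@██·
███▓▓█▒·
██▒▓▓▒≈·
████████

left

███·····
███·····
███▒▓▓▒▓
███▒≈▒▒█
███▓@░██
████▓▓█▒
███▒▓▓▒≈
████████

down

███·····
███▒▓▓▒▓
███▒≈▒▒█
███▓░░██
████@▓█▒
███▒▓▓▒≈
████████
████████

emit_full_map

▒▓▓▒▓
▒≈▒▒█
▓░░██
█@▓█▒
▒▓▓▒≈

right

██······
██▒▓▓▒▓·
██▒≈▒▒█·
██▓░░██·
███▓@█▒·
██▒▓▓▒≈·
████████
████████

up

██······
██······
██▒▓▓▒▓·
██▒≈▒▒█·
██▓░@██·
███▓▓█▒·
██▒▓▓▒≈·
████████

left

███·····
███·····
███▒▓▓▒▓
███▒≈▒▒█
███▓@░██
████▓▓█▒
███▒▓▓▒≈
████████

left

████····
████····
████▒▓▓▒
████▒≈▒▒
████@░░█
█████▓▓█
████▒▓▓▒
████████

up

████····
████····
████▒▒▒·
████▒▓▓▒
████@≈▒▒
████▓░░█
█████▓▓█
████▒▓▓▒

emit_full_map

▒▒▒··
▒▓▓▒▓
@≈▒▒█
▓░░██
█▓▓█▒
▒▓▓▒≈

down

████····
████▒▒▒·
████▒▓▓▒
████▒≈▒▒
████@░░█
█████▓▓█
████▒▓▓▒
████████

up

████····
████····
████▒▒▒·
████▒▓▓▒
████@≈▒▒
████▓░░█
█████▓▓█
████▒▓▓▒

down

████····
████▒▒▒·
████▒▓▓▒
████▒≈▒▒
████@░░█
█████▓▓█
████▒▓▓▒
████████


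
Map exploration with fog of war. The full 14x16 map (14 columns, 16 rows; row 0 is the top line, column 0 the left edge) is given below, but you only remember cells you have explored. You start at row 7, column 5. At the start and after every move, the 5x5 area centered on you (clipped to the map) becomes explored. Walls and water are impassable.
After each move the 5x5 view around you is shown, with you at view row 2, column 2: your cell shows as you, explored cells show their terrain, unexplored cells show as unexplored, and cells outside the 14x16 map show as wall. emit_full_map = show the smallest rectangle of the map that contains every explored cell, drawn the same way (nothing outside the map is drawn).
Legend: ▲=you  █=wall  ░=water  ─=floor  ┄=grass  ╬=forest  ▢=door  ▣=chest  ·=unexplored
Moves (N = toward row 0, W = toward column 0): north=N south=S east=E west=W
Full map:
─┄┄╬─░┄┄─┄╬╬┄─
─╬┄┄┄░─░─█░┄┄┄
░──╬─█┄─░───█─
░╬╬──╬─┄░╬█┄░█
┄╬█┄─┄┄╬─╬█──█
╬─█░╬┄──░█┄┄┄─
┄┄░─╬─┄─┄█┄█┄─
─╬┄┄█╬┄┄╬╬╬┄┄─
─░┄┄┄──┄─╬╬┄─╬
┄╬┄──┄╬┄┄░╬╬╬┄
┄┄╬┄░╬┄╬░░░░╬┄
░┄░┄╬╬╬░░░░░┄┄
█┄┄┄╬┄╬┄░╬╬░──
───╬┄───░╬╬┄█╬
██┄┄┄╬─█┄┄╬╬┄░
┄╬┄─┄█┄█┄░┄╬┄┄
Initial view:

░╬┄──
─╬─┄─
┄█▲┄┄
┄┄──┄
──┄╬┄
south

─╬─┄─
┄█╬┄┄
┄┄▲─┄
──┄╬┄
┄░╬┄╬

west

░─╬─┄
┄┄█╬┄
┄┄▲──
┄──┄╬
╬┄░╬┄

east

─╬─┄─
┄█╬┄┄
┄┄▲─┄
──┄╬┄
┄░╬┄╬

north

░╬┄──
─╬─┄─
┄█▲┄┄
┄┄──┄
──┄╬┄

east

╬┄──░
╬─┄─┄
█╬▲┄╬
┄──┄─
─┄╬┄┄

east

┄──░█
─┄─┄█
╬┄▲╬╬
──┄─╬
┄╬┄┄░

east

──░█┄
┄─┄█┄
┄┄▲╬╬
─┄─╬╬
╬┄┄░╬

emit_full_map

·░╬┄──░█┄
░─╬─┄─┄█┄
┄┄█╬┄┄▲╬╬
┄┄┄──┄─╬╬
┄──┄╬┄┄░╬
╬┄░╬┄╬···


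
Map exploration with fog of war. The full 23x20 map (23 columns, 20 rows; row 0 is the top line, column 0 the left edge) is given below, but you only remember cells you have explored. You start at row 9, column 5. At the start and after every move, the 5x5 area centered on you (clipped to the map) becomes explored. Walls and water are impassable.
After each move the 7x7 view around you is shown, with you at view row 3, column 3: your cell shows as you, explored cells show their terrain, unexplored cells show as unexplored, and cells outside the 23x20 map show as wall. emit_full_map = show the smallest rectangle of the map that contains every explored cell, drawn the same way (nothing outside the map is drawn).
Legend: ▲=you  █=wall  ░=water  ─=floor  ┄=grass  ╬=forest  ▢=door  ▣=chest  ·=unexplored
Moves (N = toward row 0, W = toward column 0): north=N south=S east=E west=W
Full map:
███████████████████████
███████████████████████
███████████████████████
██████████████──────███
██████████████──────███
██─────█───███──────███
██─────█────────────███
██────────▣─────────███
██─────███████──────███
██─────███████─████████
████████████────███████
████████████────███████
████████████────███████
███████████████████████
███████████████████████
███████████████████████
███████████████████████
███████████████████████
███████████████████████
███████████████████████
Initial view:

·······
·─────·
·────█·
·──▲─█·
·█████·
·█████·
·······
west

·······
·──────
·─────█
·──▲──█
·██████
·██████
·······

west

·······
·█─────
·█─────
·█─▲───
·██████
·██████
·······

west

█······
███────
███────
███▲───
███████
███████
█······

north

█······
███───·
███────
███▲───
███────
███████
███████

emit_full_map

██───···
██──────
██▲────█
██─────█
████████
████████

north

█······
███───·
███───·
███▲───
███────
███────
███████

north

█······
██████·
███───·
███▲──·
███────
███────
███────

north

█······
██████·
██████·
███▲──·
███───·
███────
███────

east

·······
██████·
██████·
██─▲──·
██────·
██─────
██─────

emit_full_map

██████··
██████··
██─▲──··
██────··
██──────
██─────█
██─────█
████████
████████

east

·······
██████·
██████·
█──▲──·
█─────·
█──────
█─────█

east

·······
██████·
██████·
───▲─█·
─────█·
──────·
─────█·

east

·······
██████·
██████·
───▲█─·
────█─·
──────·
────█··

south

██████·
██████·
────█─·
───▲█─·
──────·
────██·
────█··

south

██████·
────█─·
────█─·
───▲──·
────██·
────██·
█████··

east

█████··
───█──·
───█──·
───▲──·
───███·
───███·
████···

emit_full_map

█████████·
█████████·
██─────█──
██─────█──
██─────▲──
██─────███
██─────███
████████··
████████··

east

████···
──█───·
──█───·
───▲─▣·
──████·
──████·
███····

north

████···
██████·
──█───·
──█▲──·
─────▣·
──████·
──████·

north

·······
██████·
██████·
──█▲──·
──█───·
─────▣·
──████·

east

·······
██████·
██████·
─█─▲─█·
─█────·
────▣─·
─████··

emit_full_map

████████████
████████████
██─────█─▲─█
██─────█────
██────────▣─
██─────████·
██─────████·
████████····
████████····

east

·······
██████·
██████·
█──▲██·
█─────·
───▣──·
████···

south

██████·
██████·
█───██·
█──▲──·
───▣──·
██████·
████···

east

█████··
██████·
───███·
───▲──·
──▣───·
██████·
███····

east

████···
█████─·
──███─·
───▲──·
─▣────·
█████─·
██·····

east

███····
████──·
─███──·
───▲──·
▣─────·
████──·
█······

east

██·····
███───·
███───·
───▲──·
──────·
███───·
·······

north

·······
███───·
███───·
███▲──·
──────·
──────·
███───·

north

·······
·█████·
███───·
███▲──·
███───·
──────·
──────·

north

·······
·█████·
·█████·
███▲──·
███───·
███───·
──────·

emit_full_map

············█████
············█████
██████████████▲──
██████████████───
██─────█───███───
██─────█─────────
██────────▣──────
██─────███████───
██─────████······
████████·········
████████·········

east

·······
██████·
██████·
██─▲──·
██────·
██────·
─────··

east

·······
██████·
██████·
█──▲──·
█─────·
█─────·
────···

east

·······
██████·
██████·
───▲──·
──────·
──────·
───····

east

·······
██████·
██████·
───▲─█·
─────█·
─────█·
──·····

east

·······
██████·
██████·
───▲██·
────██·
────██·
─······

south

██████·
██████·
────██·
───▲██·
────██·
────██·
─······

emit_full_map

············██████████
············██████████
██████████████──────██
██████████████─────▲██
██─────█───███──────██
██─────█────────────██
██────────▣──────·····
██─────███████───·····
██─────████···········
████████··············
████████··············

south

██████·
────██·
────██·
───▲██·
────██·
────██·
─······

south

────██·
────██·
────██·
───▲██·
────██·
────██·
·······

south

────██·
────██·
────██·
───▲██·
────██·
·█████·
·······

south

────██·
────██·
────██·
───▲██·
·█████·
·█████·
·······

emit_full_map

············██████████
············██████████
██████████████──────██
██████████████──────██
██─────█───███──────██
██─────█────────────██
██────────▣─────────██
██─────███████─────▲██
██─────████······█████
████████·········█████
████████··············


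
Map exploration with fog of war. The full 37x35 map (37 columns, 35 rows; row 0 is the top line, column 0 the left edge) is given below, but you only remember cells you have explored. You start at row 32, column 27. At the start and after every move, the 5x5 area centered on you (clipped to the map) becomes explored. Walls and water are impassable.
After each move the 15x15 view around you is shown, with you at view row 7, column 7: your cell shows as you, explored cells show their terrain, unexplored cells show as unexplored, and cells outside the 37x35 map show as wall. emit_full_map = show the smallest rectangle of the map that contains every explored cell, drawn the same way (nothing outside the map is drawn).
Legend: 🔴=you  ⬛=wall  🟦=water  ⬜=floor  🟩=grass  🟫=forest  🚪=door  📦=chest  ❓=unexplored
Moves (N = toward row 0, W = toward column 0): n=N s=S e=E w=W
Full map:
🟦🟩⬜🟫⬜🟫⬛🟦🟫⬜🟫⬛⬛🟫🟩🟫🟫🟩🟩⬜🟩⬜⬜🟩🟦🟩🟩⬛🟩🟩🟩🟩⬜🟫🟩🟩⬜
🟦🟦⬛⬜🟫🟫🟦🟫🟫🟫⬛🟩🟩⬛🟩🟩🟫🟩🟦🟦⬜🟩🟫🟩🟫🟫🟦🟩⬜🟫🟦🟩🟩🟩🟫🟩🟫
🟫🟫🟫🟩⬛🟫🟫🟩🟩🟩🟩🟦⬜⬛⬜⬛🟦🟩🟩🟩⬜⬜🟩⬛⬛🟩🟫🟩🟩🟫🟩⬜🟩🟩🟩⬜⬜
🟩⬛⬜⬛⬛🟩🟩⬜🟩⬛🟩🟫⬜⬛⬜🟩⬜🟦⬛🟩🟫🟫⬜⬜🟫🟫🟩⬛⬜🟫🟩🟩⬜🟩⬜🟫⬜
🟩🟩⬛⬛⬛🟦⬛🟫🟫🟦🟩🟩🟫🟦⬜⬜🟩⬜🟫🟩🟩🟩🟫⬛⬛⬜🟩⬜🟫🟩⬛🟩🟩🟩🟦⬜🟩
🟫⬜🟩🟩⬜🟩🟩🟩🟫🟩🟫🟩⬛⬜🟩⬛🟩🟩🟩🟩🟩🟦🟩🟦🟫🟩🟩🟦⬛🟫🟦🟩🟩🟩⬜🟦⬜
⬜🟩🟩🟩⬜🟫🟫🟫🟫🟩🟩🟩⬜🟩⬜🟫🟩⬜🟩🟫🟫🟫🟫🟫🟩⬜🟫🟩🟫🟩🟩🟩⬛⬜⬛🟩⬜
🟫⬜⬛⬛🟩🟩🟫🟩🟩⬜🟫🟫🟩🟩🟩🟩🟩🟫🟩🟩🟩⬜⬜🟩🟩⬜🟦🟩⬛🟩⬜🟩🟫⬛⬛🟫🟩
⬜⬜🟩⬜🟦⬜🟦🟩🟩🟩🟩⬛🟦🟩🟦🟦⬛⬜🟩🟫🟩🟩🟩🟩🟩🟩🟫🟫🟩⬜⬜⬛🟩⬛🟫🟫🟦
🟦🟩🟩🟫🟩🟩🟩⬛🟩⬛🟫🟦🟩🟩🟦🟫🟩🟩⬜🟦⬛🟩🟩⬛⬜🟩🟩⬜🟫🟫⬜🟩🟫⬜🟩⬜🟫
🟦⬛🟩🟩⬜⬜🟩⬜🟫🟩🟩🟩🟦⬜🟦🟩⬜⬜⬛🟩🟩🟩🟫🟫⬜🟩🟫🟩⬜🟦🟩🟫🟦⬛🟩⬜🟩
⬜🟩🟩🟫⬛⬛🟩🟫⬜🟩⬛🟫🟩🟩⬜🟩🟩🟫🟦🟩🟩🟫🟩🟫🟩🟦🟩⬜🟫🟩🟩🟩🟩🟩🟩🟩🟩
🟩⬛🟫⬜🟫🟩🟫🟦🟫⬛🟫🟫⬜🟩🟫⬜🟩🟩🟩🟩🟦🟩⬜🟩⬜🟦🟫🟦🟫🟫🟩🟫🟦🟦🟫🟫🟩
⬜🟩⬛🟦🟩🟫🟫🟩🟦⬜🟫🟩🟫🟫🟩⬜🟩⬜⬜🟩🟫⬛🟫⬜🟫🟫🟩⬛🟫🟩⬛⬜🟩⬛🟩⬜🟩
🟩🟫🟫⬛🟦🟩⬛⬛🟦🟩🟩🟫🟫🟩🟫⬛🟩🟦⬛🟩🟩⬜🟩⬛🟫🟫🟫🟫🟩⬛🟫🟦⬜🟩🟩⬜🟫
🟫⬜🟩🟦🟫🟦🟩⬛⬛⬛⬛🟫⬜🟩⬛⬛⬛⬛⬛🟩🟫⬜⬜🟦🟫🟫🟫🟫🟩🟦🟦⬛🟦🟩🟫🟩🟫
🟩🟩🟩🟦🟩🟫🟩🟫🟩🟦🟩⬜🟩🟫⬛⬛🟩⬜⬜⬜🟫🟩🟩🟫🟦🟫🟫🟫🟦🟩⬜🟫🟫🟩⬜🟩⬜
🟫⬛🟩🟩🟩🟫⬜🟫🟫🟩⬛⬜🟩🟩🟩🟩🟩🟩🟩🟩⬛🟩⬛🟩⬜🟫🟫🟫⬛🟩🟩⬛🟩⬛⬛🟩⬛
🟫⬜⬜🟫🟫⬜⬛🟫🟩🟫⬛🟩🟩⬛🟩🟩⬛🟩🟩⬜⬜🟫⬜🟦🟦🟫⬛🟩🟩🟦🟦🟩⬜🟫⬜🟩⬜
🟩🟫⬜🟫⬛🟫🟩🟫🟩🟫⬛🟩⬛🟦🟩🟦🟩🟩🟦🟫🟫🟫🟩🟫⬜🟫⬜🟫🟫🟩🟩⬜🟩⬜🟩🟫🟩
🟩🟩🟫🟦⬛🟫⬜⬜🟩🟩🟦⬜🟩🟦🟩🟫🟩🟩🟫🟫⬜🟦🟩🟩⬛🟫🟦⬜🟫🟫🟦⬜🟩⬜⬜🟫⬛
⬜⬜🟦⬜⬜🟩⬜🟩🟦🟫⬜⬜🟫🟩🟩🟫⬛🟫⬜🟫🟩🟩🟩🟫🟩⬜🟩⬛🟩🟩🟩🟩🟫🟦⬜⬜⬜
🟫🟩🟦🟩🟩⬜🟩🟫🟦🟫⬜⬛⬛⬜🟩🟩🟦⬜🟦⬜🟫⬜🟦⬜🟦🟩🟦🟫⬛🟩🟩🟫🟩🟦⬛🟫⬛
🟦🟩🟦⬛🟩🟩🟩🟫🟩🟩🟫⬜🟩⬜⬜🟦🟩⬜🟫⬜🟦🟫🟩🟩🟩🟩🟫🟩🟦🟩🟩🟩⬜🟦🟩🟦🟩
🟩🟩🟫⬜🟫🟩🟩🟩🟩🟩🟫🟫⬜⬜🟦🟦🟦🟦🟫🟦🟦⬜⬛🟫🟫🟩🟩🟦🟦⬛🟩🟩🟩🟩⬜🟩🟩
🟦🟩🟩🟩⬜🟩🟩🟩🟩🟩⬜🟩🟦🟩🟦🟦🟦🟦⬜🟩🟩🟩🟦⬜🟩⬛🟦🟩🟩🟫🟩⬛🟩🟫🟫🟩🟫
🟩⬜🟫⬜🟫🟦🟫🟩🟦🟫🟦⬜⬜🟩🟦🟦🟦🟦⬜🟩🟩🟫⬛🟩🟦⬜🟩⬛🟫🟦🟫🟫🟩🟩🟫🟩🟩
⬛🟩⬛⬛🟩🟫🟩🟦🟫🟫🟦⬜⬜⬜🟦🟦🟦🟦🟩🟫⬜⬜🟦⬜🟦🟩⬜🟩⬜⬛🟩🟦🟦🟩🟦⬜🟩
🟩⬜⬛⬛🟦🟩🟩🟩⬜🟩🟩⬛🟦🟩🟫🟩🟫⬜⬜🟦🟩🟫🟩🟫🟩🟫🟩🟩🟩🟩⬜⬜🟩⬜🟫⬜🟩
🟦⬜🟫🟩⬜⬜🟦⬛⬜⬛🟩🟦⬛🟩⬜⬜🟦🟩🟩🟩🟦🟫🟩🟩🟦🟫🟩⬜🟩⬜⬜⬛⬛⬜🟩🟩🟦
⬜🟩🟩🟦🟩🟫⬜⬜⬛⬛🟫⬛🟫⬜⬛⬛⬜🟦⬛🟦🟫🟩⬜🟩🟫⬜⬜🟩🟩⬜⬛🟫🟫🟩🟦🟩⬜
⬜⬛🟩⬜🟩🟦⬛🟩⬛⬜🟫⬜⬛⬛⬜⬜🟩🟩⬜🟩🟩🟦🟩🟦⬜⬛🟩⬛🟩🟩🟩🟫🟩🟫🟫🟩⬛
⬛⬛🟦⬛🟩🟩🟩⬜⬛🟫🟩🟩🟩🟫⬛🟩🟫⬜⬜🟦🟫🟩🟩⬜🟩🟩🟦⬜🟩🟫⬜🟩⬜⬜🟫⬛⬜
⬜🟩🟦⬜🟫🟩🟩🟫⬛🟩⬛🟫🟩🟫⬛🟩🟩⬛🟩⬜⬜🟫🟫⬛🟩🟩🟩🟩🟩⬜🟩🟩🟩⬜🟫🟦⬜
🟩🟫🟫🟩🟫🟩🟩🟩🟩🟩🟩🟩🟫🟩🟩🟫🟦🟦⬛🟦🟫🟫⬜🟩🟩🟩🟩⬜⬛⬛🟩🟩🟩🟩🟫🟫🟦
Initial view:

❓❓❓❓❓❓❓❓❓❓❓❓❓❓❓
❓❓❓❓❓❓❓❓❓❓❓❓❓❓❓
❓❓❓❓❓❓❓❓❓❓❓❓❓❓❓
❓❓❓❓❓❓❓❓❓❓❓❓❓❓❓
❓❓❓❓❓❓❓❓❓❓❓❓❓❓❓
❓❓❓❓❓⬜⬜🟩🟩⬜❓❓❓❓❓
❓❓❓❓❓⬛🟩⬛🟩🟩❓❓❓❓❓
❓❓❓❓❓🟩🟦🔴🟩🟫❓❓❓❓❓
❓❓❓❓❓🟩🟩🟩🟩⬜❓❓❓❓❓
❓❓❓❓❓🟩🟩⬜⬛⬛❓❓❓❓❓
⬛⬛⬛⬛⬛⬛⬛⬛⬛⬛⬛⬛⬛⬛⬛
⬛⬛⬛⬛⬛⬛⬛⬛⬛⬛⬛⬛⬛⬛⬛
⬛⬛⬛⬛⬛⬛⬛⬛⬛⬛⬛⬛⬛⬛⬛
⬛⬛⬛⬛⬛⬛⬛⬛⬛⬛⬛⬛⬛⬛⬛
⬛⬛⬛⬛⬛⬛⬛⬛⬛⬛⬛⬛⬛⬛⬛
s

❓❓❓❓❓❓❓❓❓❓❓❓❓❓❓
❓❓❓❓❓❓❓❓❓❓❓❓❓❓❓
❓❓❓❓❓❓❓❓❓❓❓❓❓❓❓
❓❓❓❓❓❓❓❓❓❓❓❓❓❓❓
❓❓❓❓❓⬜⬜🟩🟩⬜❓❓❓❓❓
❓❓❓❓❓⬛🟩⬛🟩🟩❓❓❓❓❓
❓❓❓❓❓🟩🟦⬜🟩🟫❓❓❓❓❓
❓❓❓❓❓🟩🟩🔴🟩⬜❓❓❓❓❓
❓❓❓❓❓🟩🟩⬜⬛⬛❓❓❓❓❓
⬛⬛⬛⬛⬛⬛⬛⬛⬛⬛⬛⬛⬛⬛⬛
⬛⬛⬛⬛⬛⬛⬛⬛⬛⬛⬛⬛⬛⬛⬛
⬛⬛⬛⬛⬛⬛⬛⬛⬛⬛⬛⬛⬛⬛⬛
⬛⬛⬛⬛⬛⬛⬛⬛⬛⬛⬛⬛⬛⬛⬛
⬛⬛⬛⬛⬛⬛⬛⬛⬛⬛⬛⬛⬛⬛⬛
⬛⬛⬛⬛⬛⬛⬛⬛⬛⬛⬛⬛⬛⬛⬛

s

❓❓❓❓❓❓❓❓❓❓❓❓❓❓❓
❓❓❓❓❓❓❓❓❓❓❓❓❓❓❓
❓❓❓❓❓❓❓❓❓❓❓❓❓❓❓
❓❓❓❓❓⬜⬜🟩🟩⬜❓❓❓❓❓
❓❓❓❓❓⬛🟩⬛🟩🟩❓❓❓❓❓
❓❓❓❓❓🟩🟦⬜🟩🟫❓❓❓❓❓
❓❓❓❓❓🟩🟩🟩🟩⬜❓❓❓❓❓
❓❓❓❓❓🟩🟩🔴⬛⬛❓❓❓❓❓
⬛⬛⬛⬛⬛⬛⬛⬛⬛⬛⬛⬛⬛⬛⬛
⬛⬛⬛⬛⬛⬛⬛⬛⬛⬛⬛⬛⬛⬛⬛
⬛⬛⬛⬛⬛⬛⬛⬛⬛⬛⬛⬛⬛⬛⬛
⬛⬛⬛⬛⬛⬛⬛⬛⬛⬛⬛⬛⬛⬛⬛
⬛⬛⬛⬛⬛⬛⬛⬛⬛⬛⬛⬛⬛⬛⬛
⬛⬛⬛⬛⬛⬛⬛⬛⬛⬛⬛⬛⬛⬛⬛
⬛⬛⬛⬛⬛⬛⬛⬛⬛⬛⬛⬛⬛⬛⬛

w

❓❓❓❓❓❓❓❓❓❓❓❓❓❓❓
❓❓❓❓❓❓❓❓❓❓❓❓❓❓❓
❓❓❓❓❓❓❓❓❓❓❓❓❓❓❓
❓❓❓❓❓❓⬜⬜🟩🟩⬜❓❓❓❓
❓❓❓❓❓❓⬛🟩⬛🟩🟩❓❓❓❓
❓❓❓❓❓🟩🟩🟦⬜🟩🟫❓❓❓❓
❓❓❓❓❓🟩🟩🟩🟩🟩⬜❓❓❓❓
❓❓❓❓❓🟩🟩🔴⬜⬛⬛❓❓❓❓
⬛⬛⬛⬛⬛⬛⬛⬛⬛⬛⬛⬛⬛⬛⬛
⬛⬛⬛⬛⬛⬛⬛⬛⬛⬛⬛⬛⬛⬛⬛
⬛⬛⬛⬛⬛⬛⬛⬛⬛⬛⬛⬛⬛⬛⬛
⬛⬛⬛⬛⬛⬛⬛⬛⬛⬛⬛⬛⬛⬛⬛
⬛⬛⬛⬛⬛⬛⬛⬛⬛⬛⬛⬛⬛⬛⬛
⬛⬛⬛⬛⬛⬛⬛⬛⬛⬛⬛⬛⬛⬛⬛
⬛⬛⬛⬛⬛⬛⬛⬛⬛⬛⬛⬛⬛⬛⬛

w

❓❓❓❓❓❓❓❓❓❓❓❓❓❓❓
❓❓❓❓❓❓❓❓❓❓❓❓❓❓❓
❓❓❓❓❓❓❓❓❓❓❓❓❓❓❓
❓❓❓❓❓❓❓⬜⬜🟩🟩⬜❓❓❓
❓❓❓❓❓❓❓⬛🟩⬛🟩🟩❓❓❓
❓❓❓❓❓⬜🟩🟩🟦⬜🟩🟫❓❓❓
❓❓❓❓❓⬛🟩🟩🟩🟩🟩⬜❓❓❓
❓❓❓❓❓🟩🟩🔴🟩⬜⬛⬛❓❓❓
⬛⬛⬛⬛⬛⬛⬛⬛⬛⬛⬛⬛⬛⬛⬛
⬛⬛⬛⬛⬛⬛⬛⬛⬛⬛⬛⬛⬛⬛⬛
⬛⬛⬛⬛⬛⬛⬛⬛⬛⬛⬛⬛⬛⬛⬛
⬛⬛⬛⬛⬛⬛⬛⬛⬛⬛⬛⬛⬛⬛⬛
⬛⬛⬛⬛⬛⬛⬛⬛⬛⬛⬛⬛⬛⬛⬛
⬛⬛⬛⬛⬛⬛⬛⬛⬛⬛⬛⬛⬛⬛⬛
⬛⬛⬛⬛⬛⬛⬛⬛⬛⬛⬛⬛⬛⬛⬛

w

❓❓❓❓❓❓❓❓❓❓❓❓❓❓❓
❓❓❓❓❓❓❓❓❓❓❓❓❓❓❓
❓❓❓❓❓❓❓❓❓❓❓❓❓❓❓
❓❓❓❓❓❓❓❓⬜⬜🟩🟩⬜❓❓
❓❓❓❓❓❓❓❓⬛🟩⬛🟩🟩❓❓
❓❓❓❓❓🟩⬜🟩🟩🟦⬜🟩🟫❓❓
❓❓❓❓❓🟫⬛🟩🟩🟩🟩🟩⬜❓❓
❓❓❓❓❓⬜🟩🔴🟩🟩⬜⬛⬛❓❓
⬛⬛⬛⬛⬛⬛⬛⬛⬛⬛⬛⬛⬛⬛⬛
⬛⬛⬛⬛⬛⬛⬛⬛⬛⬛⬛⬛⬛⬛⬛
⬛⬛⬛⬛⬛⬛⬛⬛⬛⬛⬛⬛⬛⬛⬛
⬛⬛⬛⬛⬛⬛⬛⬛⬛⬛⬛⬛⬛⬛⬛
⬛⬛⬛⬛⬛⬛⬛⬛⬛⬛⬛⬛⬛⬛⬛
⬛⬛⬛⬛⬛⬛⬛⬛⬛⬛⬛⬛⬛⬛⬛
⬛⬛⬛⬛⬛⬛⬛⬛⬛⬛⬛⬛⬛⬛⬛

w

❓❓❓❓❓❓❓❓❓❓❓❓❓❓❓
❓❓❓❓❓❓❓❓❓❓❓❓❓❓❓
❓❓❓❓❓❓❓❓❓❓❓❓❓❓❓
❓❓❓❓❓❓❓❓❓⬜⬜🟩🟩⬜❓
❓❓❓❓❓❓❓❓❓⬛🟩⬛🟩🟩❓
❓❓❓❓❓🟩🟩⬜🟩🟩🟦⬜🟩🟫❓
❓❓❓❓❓🟫🟫⬛🟩🟩🟩🟩🟩⬜❓
❓❓❓❓❓🟫⬜🔴🟩🟩🟩⬜⬛⬛❓
⬛⬛⬛⬛⬛⬛⬛⬛⬛⬛⬛⬛⬛⬛⬛
⬛⬛⬛⬛⬛⬛⬛⬛⬛⬛⬛⬛⬛⬛⬛
⬛⬛⬛⬛⬛⬛⬛⬛⬛⬛⬛⬛⬛⬛⬛
⬛⬛⬛⬛⬛⬛⬛⬛⬛⬛⬛⬛⬛⬛⬛
⬛⬛⬛⬛⬛⬛⬛⬛⬛⬛⬛⬛⬛⬛⬛
⬛⬛⬛⬛⬛⬛⬛⬛⬛⬛⬛⬛⬛⬛⬛
⬛⬛⬛⬛⬛⬛⬛⬛⬛⬛⬛⬛⬛⬛⬛

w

❓❓❓❓❓❓❓❓❓❓❓❓❓❓❓
❓❓❓❓❓❓❓❓❓❓❓❓❓❓❓
❓❓❓❓❓❓❓❓❓❓❓❓❓❓❓
❓❓❓❓❓❓❓❓❓❓⬜⬜🟩🟩⬜
❓❓❓❓❓❓❓❓❓❓⬛🟩⬛🟩🟩
❓❓❓❓❓🟫🟩🟩⬜🟩🟩🟦⬜🟩🟫
❓❓❓❓❓⬜🟫🟫⬛🟩🟩🟩🟩🟩⬜
❓❓❓❓❓🟫🟫🔴🟩🟩🟩🟩⬜⬛⬛
⬛⬛⬛⬛⬛⬛⬛⬛⬛⬛⬛⬛⬛⬛⬛
⬛⬛⬛⬛⬛⬛⬛⬛⬛⬛⬛⬛⬛⬛⬛
⬛⬛⬛⬛⬛⬛⬛⬛⬛⬛⬛⬛⬛⬛⬛
⬛⬛⬛⬛⬛⬛⬛⬛⬛⬛⬛⬛⬛⬛⬛
⬛⬛⬛⬛⬛⬛⬛⬛⬛⬛⬛⬛⬛⬛⬛
⬛⬛⬛⬛⬛⬛⬛⬛⬛⬛⬛⬛⬛⬛⬛
⬛⬛⬛⬛⬛⬛⬛⬛⬛⬛⬛⬛⬛⬛⬛

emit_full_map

❓❓❓❓❓⬜⬜🟩🟩⬜
❓❓❓❓❓⬛🟩⬛🟩🟩
🟫🟩🟩⬜🟩🟩🟦⬜🟩🟫
⬜🟫🟫⬛🟩🟩🟩🟩🟩⬜
🟫🟫🔴🟩🟩🟩🟩⬜⬛⬛

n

❓❓❓❓❓❓❓❓❓❓❓❓❓❓❓
❓❓❓❓❓❓❓❓❓❓❓❓❓❓❓
❓❓❓❓❓❓❓❓❓❓❓❓❓❓❓
❓❓❓❓❓❓❓❓❓❓❓❓❓❓❓
❓❓❓❓❓❓❓❓❓❓⬜⬜🟩🟩⬜
❓❓❓❓❓🟩🟦🟩🟦⬜⬛🟩⬛🟩🟩
❓❓❓❓❓🟫🟩🟩⬜🟩🟩🟦⬜🟩🟫
❓❓❓❓❓⬜🟫🔴⬛🟩🟩🟩🟩🟩⬜
❓❓❓❓❓🟫🟫⬜🟩🟩🟩🟩⬜⬛⬛
⬛⬛⬛⬛⬛⬛⬛⬛⬛⬛⬛⬛⬛⬛⬛
⬛⬛⬛⬛⬛⬛⬛⬛⬛⬛⬛⬛⬛⬛⬛
⬛⬛⬛⬛⬛⬛⬛⬛⬛⬛⬛⬛⬛⬛⬛
⬛⬛⬛⬛⬛⬛⬛⬛⬛⬛⬛⬛⬛⬛⬛
⬛⬛⬛⬛⬛⬛⬛⬛⬛⬛⬛⬛⬛⬛⬛
⬛⬛⬛⬛⬛⬛⬛⬛⬛⬛⬛⬛⬛⬛⬛

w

❓❓❓❓❓❓❓❓❓❓❓❓❓❓❓
❓❓❓❓❓❓❓❓❓❓❓❓❓❓❓
❓❓❓❓❓❓❓❓❓❓❓❓❓❓❓
❓❓❓❓❓❓❓❓❓❓❓❓❓❓❓
❓❓❓❓❓❓❓❓❓❓❓⬜⬜🟩🟩
❓❓❓❓❓🟩🟩🟦🟩🟦⬜⬛🟩⬛🟩
❓❓❓❓❓🟦🟫🟩🟩⬜🟩🟩🟦⬜🟩
❓❓❓❓❓⬜⬜🔴🟫⬛🟩🟩🟩🟩🟩
❓❓❓❓❓🟦🟫🟫⬜🟩🟩🟩🟩⬜⬛
⬛⬛⬛⬛⬛⬛⬛⬛⬛⬛⬛⬛⬛⬛⬛
⬛⬛⬛⬛⬛⬛⬛⬛⬛⬛⬛⬛⬛⬛⬛
⬛⬛⬛⬛⬛⬛⬛⬛⬛⬛⬛⬛⬛⬛⬛
⬛⬛⬛⬛⬛⬛⬛⬛⬛⬛⬛⬛⬛⬛⬛
⬛⬛⬛⬛⬛⬛⬛⬛⬛⬛⬛⬛⬛⬛⬛
⬛⬛⬛⬛⬛⬛⬛⬛⬛⬛⬛⬛⬛⬛⬛

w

❓❓❓❓❓❓❓❓❓❓❓❓❓❓❓
❓❓❓❓❓❓❓❓❓❓❓❓❓❓❓
❓❓❓❓❓❓❓❓❓❓❓❓❓❓❓
❓❓❓❓❓❓❓❓❓❓❓❓❓❓❓
❓❓❓❓❓❓❓❓❓❓❓❓⬜⬜🟩
❓❓❓❓❓⬜🟩🟩🟦🟩🟦⬜⬛🟩⬛
❓❓❓❓❓⬜🟦🟫🟩🟩⬜🟩🟩🟦⬜
❓❓❓❓❓🟩⬜🔴🟫🟫⬛🟩🟩🟩🟩
❓❓❓❓❓⬛🟦🟫🟫⬜🟩🟩🟩🟩⬜
⬛⬛⬛⬛⬛⬛⬛⬛⬛⬛⬛⬛⬛⬛⬛
⬛⬛⬛⬛⬛⬛⬛⬛⬛⬛⬛⬛⬛⬛⬛
⬛⬛⬛⬛⬛⬛⬛⬛⬛⬛⬛⬛⬛⬛⬛
⬛⬛⬛⬛⬛⬛⬛⬛⬛⬛⬛⬛⬛⬛⬛
⬛⬛⬛⬛⬛⬛⬛⬛⬛⬛⬛⬛⬛⬛⬛
⬛⬛⬛⬛⬛⬛⬛⬛⬛⬛⬛⬛⬛⬛⬛

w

❓❓❓❓❓❓❓❓❓❓❓❓❓❓❓
❓❓❓❓❓❓❓❓❓❓❓❓❓❓❓
❓❓❓❓❓❓❓❓❓❓❓❓❓❓❓
❓❓❓❓❓❓❓❓❓❓❓❓❓❓❓
❓❓❓❓❓❓❓❓❓❓❓❓❓⬜⬜
❓❓❓❓❓🟩⬜🟩🟩🟦🟩🟦⬜⬛🟩
❓❓❓❓❓⬜⬜🟦🟫🟩🟩⬜🟩🟩🟦
❓❓❓❓❓⬛🟩🔴⬜🟫🟫⬛🟩🟩🟩
❓❓❓❓❓🟦⬛🟦🟫🟫⬜🟩🟩🟩🟩
⬛⬛⬛⬛⬛⬛⬛⬛⬛⬛⬛⬛⬛⬛⬛
⬛⬛⬛⬛⬛⬛⬛⬛⬛⬛⬛⬛⬛⬛⬛
⬛⬛⬛⬛⬛⬛⬛⬛⬛⬛⬛⬛⬛⬛⬛
⬛⬛⬛⬛⬛⬛⬛⬛⬛⬛⬛⬛⬛⬛⬛
⬛⬛⬛⬛⬛⬛⬛⬛⬛⬛⬛⬛⬛⬛⬛
⬛⬛⬛⬛⬛⬛⬛⬛⬛⬛⬛⬛⬛⬛⬛

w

❓❓❓❓❓❓❓❓❓❓❓❓❓❓❓
❓❓❓❓❓❓❓❓❓❓❓❓❓❓❓
❓❓❓❓❓❓❓❓❓❓❓❓❓❓❓
❓❓❓❓❓❓❓❓❓❓❓❓❓❓❓
❓❓❓❓❓❓❓❓❓❓❓❓❓❓⬜
❓❓❓❓❓🟩🟩⬜🟩🟩🟦🟩🟦⬜⬛
❓❓❓❓❓🟫⬜⬜🟦🟫🟩🟩⬜🟩🟩
❓❓❓❓❓🟩⬛🔴⬜⬜🟫🟫⬛🟩🟩
❓❓❓❓❓🟦🟦⬛🟦🟫🟫⬜🟩🟩🟩
⬛⬛⬛⬛⬛⬛⬛⬛⬛⬛⬛⬛⬛⬛⬛
⬛⬛⬛⬛⬛⬛⬛⬛⬛⬛⬛⬛⬛⬛⬛
⬛⬛⬛⬛⬛⬛⬛⬛⬛⬛⬛⬛⬛⬛⬛
⬛⬛⬛⬛⬛⬛⬛⬛⬛⬛⬛⬛⬛⬛⬛
⬛⬛⬛⬛⬛⬛⬛⬛⬛⬛⬛⬛⬛⬛⬛
⬛⬛⬛⬛⬛⬛⬛⬛⬛⬛⬛⬛⬛⬛⬛

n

❓❓❓❓❓❓❓❓❓❓❓❓❓❓❓
❓❓❓❓❓❓❓❓❓❓❓❓❓❓❓
❓❓❓❓❓❓❓❓❓❓❓❓❓❓❓
❓❓❓❓❓❓❓❓❓❓❓❓❓❓❓
❓❓❓❓❓❓❓❓❓❓❓❓❓❓❓
❓❓❓❓❓⬜🟦⬛🟦🟫❓❓❓❓⬜
❓❓❓❓❓🟩🟩⬜🟩🟩🟦🟩🟦⬜⬛
❓❓❓❓❓🟫⬜🔴🟦🟫🟩🟩⬜🟩🟩
❓❓❓❓❓🟩⬛🟩⬜⬜🟫🟫⬛🟩🟩
❓❓❓❓❓🟦🟦⬛🟦🟫🟫⬜🟩🟩🟩
⬛⬛⬛⬛⬛⬛⬛⬛⬛⬛⬛⬛⬛⬛⬛
⬛⬛⬛⬛⬛⬛⬛⬛⬛⬛⬛⬛⬛⬛⬛
⬛⬛⬛⬛⬛⬛⬛⬛⬛⬛⬛⬛⬛⬛⬛
⬛⬛⬛⬛⬛⬛⬛⬛⬛⬛⬛⬛⬛⬛⬛
⬛⬛⬛⬛⬛⬛⬛⬛⬛⬛⬛⬛⬛⬛⬛

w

❓❓❓❓❓❓❓❓❓❓❓❓❓❓❓
❓❓❓❓❓❓❓❓❓❓❓❓❓❓❓
❓❓❓❓❓❓❓❓❓❓❓❓❓❓❓
❓❓❓❓❓❓❓❓❓❓❓❓❓❓❓
❓❓❓❓❓❓❓❓❓❓❓❓❓❓❓
❓❓❓❓❓⬛⬜🟦⬛🟦🟫❓❓❓❓
❓❓❓❓❓⬜🟩🟩⬜🟩🟩🟦🟩🟦⬜
❓❓❓❓❓🟩🟫🔴⬜🟦🟫🟩🟩⬜🟩
❓❓❓❓❓🟩🟩⬛🟩⬜⬜🟫🟫⬛🟩
❓❓❓❓❓🟫🟦🟦⬛🟦🟫🟫⬜🟩🟩
⬛⬛⬛⬛⬛⬛⬛⬛⬛⬛⬛⬛⬛⬛⬛
⬛⬛⬛⬛⬛⬛⬛⬛⬛⬛⬛⬛⬛⬛⬛
⬛⬛⬛⬛⬛⬛⬛⬛⬛⬛⬛⬛⬛⬛⬛
⬛⬛⬛⬛⬛⬛⬛⬛⬛⬛⬛⬛⬛⬛⬛
⬛⬛⬛⬛⬛⬛⬛⬛⬛⬛⬛⬛⬛⬛⬛

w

❓❓❓❓❓❓❓❓❓❓❓❓❓❓❓
❓❓❓❓❓❓❓❓❓❓❓❓❓❓❓
❓❓❓❓❓❓❓❓❓❓❓❓❓❓❓
❓❓❓❓❓❓❓❓❓❓❓❓❓❓❓
❓❓❓❓❓❓❓❓❓❓❓❓❓❓❓
❓❓❓❓❓⬛⬛⬜🟦⬛🟦🟫❓❓❓
❓❓❓❓❓⬜⬜🟩🟩⬜🟩🟩🟦🟩🟦
❓❓❓❓❓⬛🟩🔴⬜⬜🟦🟫🟩🟩⬜
❓❓❓❓❓⬛🟩🟩⬛🟩⬜⬜🟫🟫⬛
❓❓❓❓❓🟩🟫🟦🟦⬛🟦🟫🟫⬜🟩
⬛⬛⬛⬛⬛⬛⬛⬛⬛⬛⬛⬛⬛⬛⬛
⬛⬛⬛⬛⬛⬛⬛⬛⬛⬛⬛⬛⬛⬛⬛
⬛⬛⬛⬛⬛⬛⬛⬛⬛⬛⬛⬛⬛⬛⬛
⬛⬛⬛⬛⬛⬛⬛⬛⬛⬛⬛⬛⬛⬛⬛
⬛⬛⬛⬛⬛⬛⬛⬛⬛⬛⬛⬛⬛⬛⬛

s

❓❓❓❓❓❓❓❓❓❓❓❓❓❓❓
❓❓❓❓❓❓❓❓❓❓❓❓❓❓❓
❓❓❓❓❓❓❓❓❓❓❓❓❓❓❓
❓❓❓❓❓❓❓❓❓❓❓❓❓❓❓
❓❓❓❓❓⬛⬛⬜🟦⬛🟦🟫❓❓❓
❓❓❓❓❓⬜⬜🟩🟩⬜🟩🟩🟦🟩🟦
❓❓❓❓❓⬛🟩🟫⬜⬜🟦🟫🟩🟩⬜
❓❓❓❓❓⬛🟩🔴⬛🟩⬜⬜🟫🟫⬛
❓❓❓❓❓🟩🟫🟦🟦⬛🟦🟫🟫⬜🟩
⬛⬛⬛⬛⬛⬛⬛⬛⬛⬛⬛⬛⬛⬛⬛
⬛⬛⬛⬛⬛⬛⬛⬛⬛⬛⬛⬛⬛⬛⬛
⬛⬛⬛⬛⬛⬛⬛⬛⬛⬛⬛⬛⬛⬛⬛
⬛⬛⬛⬛⬛⬛⬛⬛⬛⬛⬛⬛⬛⬛⬛
⬛⬛⬛⬛⬛⬛⬛⬛⬛⬛⬛⬛⬛⬛⬛
⬛⬛⬛⬛⬛⬛⬛⬛⬛⬛⬛⬛⬛⬛⬛

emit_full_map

⬛⬛⬜🟦⬛🟦🟫❓❓❓❓⬜⬜🟩🟩⬜
⬜⬜🟩🟩⬜🟩🟩🟦🟩🟦⬜⬛🟩⬛🟩🟩
⬛🟩🟫⬜⬜🟦🟫🟩🟩⬜🟩🟩🟦⬜🟩🟫
⬛🟩🔴⬛🟩⬜⬜🟫🟫⬛🟩🟩🟩🟩🟩⬜
🟩🟫🟦🟦⬛🟦🟫🟫⬜🟩🟩🟩🟩⬜⬛⬛


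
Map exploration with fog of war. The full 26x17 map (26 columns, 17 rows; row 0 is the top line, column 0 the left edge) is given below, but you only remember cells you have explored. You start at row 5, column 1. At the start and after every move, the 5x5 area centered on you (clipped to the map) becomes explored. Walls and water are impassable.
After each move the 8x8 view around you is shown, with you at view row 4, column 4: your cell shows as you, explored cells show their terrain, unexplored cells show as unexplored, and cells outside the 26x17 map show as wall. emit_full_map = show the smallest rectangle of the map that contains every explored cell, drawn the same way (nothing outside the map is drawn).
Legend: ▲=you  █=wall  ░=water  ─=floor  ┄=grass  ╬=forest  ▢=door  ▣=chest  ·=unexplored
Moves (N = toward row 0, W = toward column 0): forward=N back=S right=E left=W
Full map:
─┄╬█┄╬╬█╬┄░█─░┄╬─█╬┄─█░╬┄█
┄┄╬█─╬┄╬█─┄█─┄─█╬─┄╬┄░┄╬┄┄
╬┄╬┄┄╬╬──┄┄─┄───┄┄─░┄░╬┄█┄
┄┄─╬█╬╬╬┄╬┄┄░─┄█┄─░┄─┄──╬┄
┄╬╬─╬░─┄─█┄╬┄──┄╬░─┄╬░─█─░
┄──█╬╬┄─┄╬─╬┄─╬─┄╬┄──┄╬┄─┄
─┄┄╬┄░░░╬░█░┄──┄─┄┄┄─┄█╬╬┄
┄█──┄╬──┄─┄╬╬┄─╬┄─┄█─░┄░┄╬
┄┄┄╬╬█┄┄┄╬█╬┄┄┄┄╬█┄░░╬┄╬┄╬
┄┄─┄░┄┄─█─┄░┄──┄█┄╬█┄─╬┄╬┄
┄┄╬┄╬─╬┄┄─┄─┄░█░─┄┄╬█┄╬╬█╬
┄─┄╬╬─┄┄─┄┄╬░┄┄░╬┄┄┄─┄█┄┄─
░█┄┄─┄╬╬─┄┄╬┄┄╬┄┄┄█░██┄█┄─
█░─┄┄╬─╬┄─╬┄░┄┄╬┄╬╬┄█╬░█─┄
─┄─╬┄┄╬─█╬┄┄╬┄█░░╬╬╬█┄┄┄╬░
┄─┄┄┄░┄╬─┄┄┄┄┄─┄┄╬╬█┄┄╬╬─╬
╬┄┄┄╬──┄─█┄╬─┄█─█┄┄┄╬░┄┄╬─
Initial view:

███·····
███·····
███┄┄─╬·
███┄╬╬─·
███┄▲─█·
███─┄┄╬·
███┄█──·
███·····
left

████····
████····
████┄┄─╬
████┄╬╬─
████▲──█
████─┄┄╬
████┄█──
████····

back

████····
████┄┄─╬
████┄╬╬─
████┄──█
████▲┄┄╬
████┄█──
████┄┄┄·
████····

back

████┄┄─╬
████┄╬╬─
████┄──█
████─┄┄╬
████▲█──
████┄┄┄·
████┄┄─·
████····

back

████┄╬╬─
████┄──█
████─┄┄╬
████┄█──
████▲┄┄·
████┄┄─·
████┄┄╬·
████····

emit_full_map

┄┄─╬
┄╬╬─
┄──█
─┄┄╬
┄█──
▲┄┄·
┄┄─·
┄┄╬·

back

████┄──█
████─┄┄╬
████┄█──
████┄┄┄·
████▲┄─·
████┄┄╬·
████┄─┄·
████····

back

████─┄┄╬
████┄█──
████┄┄┄·
████┄┄─·
████▲┄╬·
████┄─┄·
████░█┄·
████····

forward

████┄──█
████─┄┄╬
████┄█──
████┄┄┄·
████▲┄─·
████┄┄╬·
████┄─┄·
████░█┄·

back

████─┄┄╬
████┄█──
████┄┄┄·
████┄┄─·
████▲┄╬·
████┄─┄·
████░█┄·
████····

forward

████┄──█
████─┄┄╬
████┄█──
████┄┄┄·
████▲┄─·
████┄┄╬·
████┄─┄·
████░█┄·

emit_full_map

┄┄─╬
┄╬╬─
┄──█
─┄┄╬
┄█──
┄┄┄·
▲┄─·
┄┄╬·
┄─┄·
░█┄·


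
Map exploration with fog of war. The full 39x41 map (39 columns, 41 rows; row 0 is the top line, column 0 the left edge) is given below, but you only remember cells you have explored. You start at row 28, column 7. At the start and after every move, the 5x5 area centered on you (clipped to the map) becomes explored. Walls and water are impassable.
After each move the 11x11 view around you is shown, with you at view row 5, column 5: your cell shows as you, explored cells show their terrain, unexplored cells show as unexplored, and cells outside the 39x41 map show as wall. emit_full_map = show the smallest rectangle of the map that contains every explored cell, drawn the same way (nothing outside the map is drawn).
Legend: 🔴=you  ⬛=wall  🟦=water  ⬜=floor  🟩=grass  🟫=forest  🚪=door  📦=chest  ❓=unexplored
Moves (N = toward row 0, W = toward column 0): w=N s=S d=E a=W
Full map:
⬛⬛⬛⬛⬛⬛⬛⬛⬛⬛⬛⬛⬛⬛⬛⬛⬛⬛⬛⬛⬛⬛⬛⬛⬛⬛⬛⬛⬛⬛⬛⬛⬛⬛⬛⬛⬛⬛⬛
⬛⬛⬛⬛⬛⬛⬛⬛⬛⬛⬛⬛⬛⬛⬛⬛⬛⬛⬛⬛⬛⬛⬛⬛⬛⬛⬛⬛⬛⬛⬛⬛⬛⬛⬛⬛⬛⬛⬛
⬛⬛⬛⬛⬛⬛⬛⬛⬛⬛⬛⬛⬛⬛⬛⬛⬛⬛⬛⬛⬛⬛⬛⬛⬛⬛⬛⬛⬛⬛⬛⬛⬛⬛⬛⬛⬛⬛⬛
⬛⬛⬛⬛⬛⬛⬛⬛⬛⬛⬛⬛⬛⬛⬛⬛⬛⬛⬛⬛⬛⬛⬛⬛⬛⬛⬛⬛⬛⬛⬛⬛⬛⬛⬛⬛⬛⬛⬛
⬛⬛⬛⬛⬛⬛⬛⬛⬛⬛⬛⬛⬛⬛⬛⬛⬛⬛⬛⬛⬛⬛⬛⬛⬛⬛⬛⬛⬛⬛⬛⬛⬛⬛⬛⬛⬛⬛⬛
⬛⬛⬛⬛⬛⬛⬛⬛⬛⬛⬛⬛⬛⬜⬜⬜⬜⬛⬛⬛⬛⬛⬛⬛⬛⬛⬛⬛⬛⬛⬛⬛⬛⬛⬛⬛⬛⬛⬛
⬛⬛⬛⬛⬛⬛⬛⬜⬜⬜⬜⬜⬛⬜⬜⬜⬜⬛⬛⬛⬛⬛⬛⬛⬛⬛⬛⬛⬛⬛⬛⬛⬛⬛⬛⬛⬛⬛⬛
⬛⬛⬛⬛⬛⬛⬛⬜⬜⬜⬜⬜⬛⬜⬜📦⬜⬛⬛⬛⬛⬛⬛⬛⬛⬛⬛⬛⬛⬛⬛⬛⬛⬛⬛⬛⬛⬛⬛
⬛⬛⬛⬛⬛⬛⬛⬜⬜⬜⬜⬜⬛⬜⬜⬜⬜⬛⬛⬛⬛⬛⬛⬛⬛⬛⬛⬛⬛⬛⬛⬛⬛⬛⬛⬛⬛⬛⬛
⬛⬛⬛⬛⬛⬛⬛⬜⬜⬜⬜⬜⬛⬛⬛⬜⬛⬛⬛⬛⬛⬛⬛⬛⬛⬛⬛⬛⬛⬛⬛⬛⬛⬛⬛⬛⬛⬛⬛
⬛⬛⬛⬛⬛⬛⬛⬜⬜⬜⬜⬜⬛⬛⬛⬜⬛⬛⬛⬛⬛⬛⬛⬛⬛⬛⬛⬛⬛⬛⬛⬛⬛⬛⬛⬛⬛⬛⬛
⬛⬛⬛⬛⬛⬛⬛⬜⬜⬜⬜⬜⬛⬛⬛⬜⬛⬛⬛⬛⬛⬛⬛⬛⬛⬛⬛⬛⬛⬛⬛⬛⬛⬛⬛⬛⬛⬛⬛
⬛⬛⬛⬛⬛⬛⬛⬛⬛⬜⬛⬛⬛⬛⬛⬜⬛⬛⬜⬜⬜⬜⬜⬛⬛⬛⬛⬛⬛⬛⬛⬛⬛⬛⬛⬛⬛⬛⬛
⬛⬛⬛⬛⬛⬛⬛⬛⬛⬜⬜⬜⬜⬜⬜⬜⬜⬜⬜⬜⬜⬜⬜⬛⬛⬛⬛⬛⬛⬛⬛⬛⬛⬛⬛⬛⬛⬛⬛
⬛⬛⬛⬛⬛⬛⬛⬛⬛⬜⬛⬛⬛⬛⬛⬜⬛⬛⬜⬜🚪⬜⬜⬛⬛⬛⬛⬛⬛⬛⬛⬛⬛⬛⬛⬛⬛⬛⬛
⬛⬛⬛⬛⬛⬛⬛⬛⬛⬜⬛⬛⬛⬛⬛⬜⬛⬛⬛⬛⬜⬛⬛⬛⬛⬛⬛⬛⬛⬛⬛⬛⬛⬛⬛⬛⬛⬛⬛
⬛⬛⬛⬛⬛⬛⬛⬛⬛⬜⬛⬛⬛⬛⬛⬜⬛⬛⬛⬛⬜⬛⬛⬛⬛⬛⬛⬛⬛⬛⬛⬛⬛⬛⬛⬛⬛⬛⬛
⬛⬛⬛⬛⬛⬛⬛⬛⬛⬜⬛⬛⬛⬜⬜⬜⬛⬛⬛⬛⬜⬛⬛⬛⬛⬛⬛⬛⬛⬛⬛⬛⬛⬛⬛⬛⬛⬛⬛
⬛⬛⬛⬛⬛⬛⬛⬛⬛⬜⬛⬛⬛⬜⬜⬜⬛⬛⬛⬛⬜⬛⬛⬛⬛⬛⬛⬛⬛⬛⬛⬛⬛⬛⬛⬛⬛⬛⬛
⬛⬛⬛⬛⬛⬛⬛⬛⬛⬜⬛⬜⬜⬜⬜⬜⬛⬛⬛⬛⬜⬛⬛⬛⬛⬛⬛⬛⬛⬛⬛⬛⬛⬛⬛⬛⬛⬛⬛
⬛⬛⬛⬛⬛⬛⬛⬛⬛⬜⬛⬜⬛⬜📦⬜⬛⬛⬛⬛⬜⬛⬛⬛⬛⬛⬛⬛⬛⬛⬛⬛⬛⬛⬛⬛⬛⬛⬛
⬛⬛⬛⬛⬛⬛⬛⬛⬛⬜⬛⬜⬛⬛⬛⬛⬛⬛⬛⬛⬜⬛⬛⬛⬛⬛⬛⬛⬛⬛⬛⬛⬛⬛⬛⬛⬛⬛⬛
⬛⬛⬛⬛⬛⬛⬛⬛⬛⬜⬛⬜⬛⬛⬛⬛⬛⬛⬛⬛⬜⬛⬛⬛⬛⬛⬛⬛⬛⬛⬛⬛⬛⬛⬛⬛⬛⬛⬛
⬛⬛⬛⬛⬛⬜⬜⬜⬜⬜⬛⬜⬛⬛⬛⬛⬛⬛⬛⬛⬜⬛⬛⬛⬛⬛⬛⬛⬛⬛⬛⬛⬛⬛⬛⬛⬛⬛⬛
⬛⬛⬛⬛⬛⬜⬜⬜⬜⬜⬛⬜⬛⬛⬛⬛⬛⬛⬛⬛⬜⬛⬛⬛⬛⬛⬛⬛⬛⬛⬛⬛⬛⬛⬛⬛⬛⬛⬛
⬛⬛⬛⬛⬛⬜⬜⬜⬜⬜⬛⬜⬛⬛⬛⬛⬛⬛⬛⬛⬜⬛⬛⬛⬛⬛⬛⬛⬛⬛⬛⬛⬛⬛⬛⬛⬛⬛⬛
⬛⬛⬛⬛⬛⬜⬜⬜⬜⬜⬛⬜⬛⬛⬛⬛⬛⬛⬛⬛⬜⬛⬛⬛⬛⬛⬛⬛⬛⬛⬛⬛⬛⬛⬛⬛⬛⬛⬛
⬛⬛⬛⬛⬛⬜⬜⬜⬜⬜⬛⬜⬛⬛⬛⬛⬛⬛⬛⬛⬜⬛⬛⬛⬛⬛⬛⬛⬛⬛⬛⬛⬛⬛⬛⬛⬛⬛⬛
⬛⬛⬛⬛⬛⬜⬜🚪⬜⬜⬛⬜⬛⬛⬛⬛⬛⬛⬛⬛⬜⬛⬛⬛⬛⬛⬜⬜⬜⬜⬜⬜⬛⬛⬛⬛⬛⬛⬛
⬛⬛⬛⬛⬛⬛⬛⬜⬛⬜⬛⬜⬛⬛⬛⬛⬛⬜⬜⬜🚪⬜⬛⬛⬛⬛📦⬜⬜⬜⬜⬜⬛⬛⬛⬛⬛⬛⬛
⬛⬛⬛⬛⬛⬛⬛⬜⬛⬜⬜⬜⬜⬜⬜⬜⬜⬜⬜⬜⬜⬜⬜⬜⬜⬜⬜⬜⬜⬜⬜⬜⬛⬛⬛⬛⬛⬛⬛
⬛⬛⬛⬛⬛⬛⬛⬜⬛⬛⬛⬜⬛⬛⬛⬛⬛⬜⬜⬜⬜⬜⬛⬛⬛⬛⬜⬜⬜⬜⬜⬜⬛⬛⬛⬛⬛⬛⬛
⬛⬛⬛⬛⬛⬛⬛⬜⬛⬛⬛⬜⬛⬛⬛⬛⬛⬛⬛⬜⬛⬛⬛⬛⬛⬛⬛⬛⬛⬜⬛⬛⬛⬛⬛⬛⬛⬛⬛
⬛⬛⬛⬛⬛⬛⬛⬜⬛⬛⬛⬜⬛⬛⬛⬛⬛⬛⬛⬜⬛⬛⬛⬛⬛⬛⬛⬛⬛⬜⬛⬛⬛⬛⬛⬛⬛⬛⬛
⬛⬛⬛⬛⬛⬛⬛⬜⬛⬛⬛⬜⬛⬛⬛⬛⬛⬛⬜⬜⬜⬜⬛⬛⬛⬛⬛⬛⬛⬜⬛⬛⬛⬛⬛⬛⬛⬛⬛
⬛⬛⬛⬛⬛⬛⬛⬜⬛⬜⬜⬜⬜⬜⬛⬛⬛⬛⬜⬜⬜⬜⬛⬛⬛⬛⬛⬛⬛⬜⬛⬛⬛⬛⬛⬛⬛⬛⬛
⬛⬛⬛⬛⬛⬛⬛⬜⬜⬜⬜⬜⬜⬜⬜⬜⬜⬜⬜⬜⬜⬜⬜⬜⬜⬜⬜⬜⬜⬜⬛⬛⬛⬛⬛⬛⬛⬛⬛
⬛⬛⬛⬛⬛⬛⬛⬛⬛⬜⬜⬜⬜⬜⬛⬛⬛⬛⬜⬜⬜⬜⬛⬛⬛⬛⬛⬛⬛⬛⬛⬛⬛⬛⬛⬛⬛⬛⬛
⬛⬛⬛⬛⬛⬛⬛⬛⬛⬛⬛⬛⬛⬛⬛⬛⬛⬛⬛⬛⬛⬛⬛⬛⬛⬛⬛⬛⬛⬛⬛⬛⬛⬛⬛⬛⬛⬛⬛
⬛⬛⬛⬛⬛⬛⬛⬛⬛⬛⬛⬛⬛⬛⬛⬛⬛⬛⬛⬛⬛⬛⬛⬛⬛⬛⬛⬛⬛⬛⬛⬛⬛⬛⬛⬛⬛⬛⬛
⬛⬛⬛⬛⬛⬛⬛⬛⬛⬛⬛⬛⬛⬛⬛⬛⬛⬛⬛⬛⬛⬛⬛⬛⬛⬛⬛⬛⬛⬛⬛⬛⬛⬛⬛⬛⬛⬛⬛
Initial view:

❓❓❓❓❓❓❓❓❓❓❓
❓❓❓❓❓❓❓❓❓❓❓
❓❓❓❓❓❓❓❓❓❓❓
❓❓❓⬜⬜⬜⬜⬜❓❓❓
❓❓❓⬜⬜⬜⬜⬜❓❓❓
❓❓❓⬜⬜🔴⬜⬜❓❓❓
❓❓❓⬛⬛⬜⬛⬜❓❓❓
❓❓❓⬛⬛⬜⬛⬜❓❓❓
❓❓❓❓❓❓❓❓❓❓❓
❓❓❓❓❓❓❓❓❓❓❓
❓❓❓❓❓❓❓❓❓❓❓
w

❓❓❓❓❓❓❓❓❓❓❓
❓❓❓❓❓❓❓❓❓❓❓
❓❓❓❓❓❓❓❓❓❓❓
❓❓❓⬜⬜⬜⬜⬜❓❓❓
❓❓❓⬜⬜⬜⬜⬜❓❓❓
❓❓❓⬜⬜🔴⬜⬜❓❓❓
❓❓❓⬜⬜🚪⬜⬜❓❓❓
❓❓❓⬛⬛⬜⬛⬜❓❓❓
❓❓❓⬛⬛⬜⬛⬜❓❓❓
❓❓❓❓❓❓❓❓❓❓❓
❓❓❓❓❓❓❓❓❓❓❓

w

❓❓❓❓❓❓❓❓❓❓❓
❓❓❓❓❓❓❓❓❓❓❓
❓❓❓❓❓❓❓❓❓❓❓
❓❓❓⬜⬜⬜⬜⬜❓❓❓
❓❓❓⬜⬜⬜⬜⬜❓❓❓
❓❓❓⬜⬜🔴⬜⬜❓❓❓
❓❓❓⬜⬜⬜⬜⬜❓❓❓
❓❓❓⬜⬜🚪⬜⬜❓❓❓
❓❓❓⬛⬛⬜⬛⬜❓❓❓
❓❓❓⬛⬛⬜⬛⬜❓❓❓
❓❓❓❓❓❓❓❓❓❓❓

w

❓❓❓❓❓❓❓❓❓❓❓
❓❓❓❓❓❓❓❓❓❓❓
❓❓❓❓❓❓❓❓❓❓❓
❓❓❓⬜⬜⬜⬜⬜❓❓❓
❓❓❓⬜⬜⬜⬜⬜❓❓❓
❓❓❓⬜⬜🔴⬜⬜❓❓❓
❓❓❓⬜⬜⬜⬜⬜❓❓❓
❓❓❓⬜⬜⬜⬜⬜❓❓❓
❓❓❓⬜⬜🚪⬜⬜❓❓❓
❓❓❓⬛⬛⬜⬛⬜❓❓❓
❓❓❓⬛⬛⬜⬛⬜❓❓❓

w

❓❓❓❓❓❓❓❓❓❓❓
❓❓❓❓❓❓❓❓❓❓❓
❓❓❓❓❓❓❓❓❓❓❓
❓❓❓⬛⬛⬛⬛⬜❓❓❓
❓❓❓⬜⬜⬜⬜⬜❓❓❓
❓❓❓⬜⬜🔴⬜⬜❓❓❓
❓❓❓⬜⬜⬜⬜⬜❓❓❓
❓❓❓⬜⬜⬜⬜⬜❓❓❓
❓❓❓⬜⬜⬜⬜⬜❓❓❓
❓❓❓⬜⬜🚪⬜⬜❓❓❓
❓❓❓⬛⬛⬜⬛⬜❓❓❓

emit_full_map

⬛⬛⬛⬛⬜
⬜⬜⬜⬜⬜
⬜⬜🔴⬜⬜
⬜⬜⬜⬜⬜
⬜⬜⬜⬜⬜
⬜⬜⬜⬜⬜
⬜⬜🚪⬜⬜
⬛⬛⬜⬛⬜
⬛⬛⬜⬛⬜

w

❓❓❓❓❓❓❓❓❓❓❓
❓❓❓❓❓❓❓❓❓❓❓
❓❓❓❓❓❓❓❓❓❓❓
❓❓❓⬛⬛⬛⬛⬜❓❓❓
❓❓❓⬛⬛⬛⬛⬜❓❓❓
❓❓❓⬜⬜🔴⬜⬜❓❓❓
❓❓❓⬜⬜⬜⬜⬜❓❓❓
❓❓❓⬜⬜⬜⬜⬜❓❓❓
❓❓❓⬜⬜⬜⬜⬜❓❓❓
❓❓❓⬜⬜⬜⬜⬜❓❓❓
❓❓❓⬜⬜🚪⬜⬜❓❓❓

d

❓❓❓❓❓❓❓❓❓❓❓
❓❓❓❓❓❓❓❓❓❓❓
❓❓❓❓❓❓❓❓❓❓❓
❓❓⬛⬛⬛⬛⬜⬛❓❓❓
❓❓⬛⬛⬛⬛⬜⬛❓❓❓
❓❓⬜⬜⬜🔴⬜⬛❓❓❓
❓❓⬜⬜⬜⬜⬜⬛❓❓❓
❓❓⬜⬜⬜⬜⬜⬛❓❓❓
❓❓⬜⬜⬜⬜⬜❓❓❓❓
❓❓⬜⬜⬜⬜⬜❓❓❓❓
❓❓⬜⬜🚪⬜⬜❓❓❓❓

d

❓❓❓❓❓❓❓❓❓❓❓
❓❓❓❓❓❓❓❓❓❓❓
❓❓❓❓❓❓❓❓❓❓❓
❓⬛⬛⬛⬛⬜⬛⬜❓❓❓
❓⬛⬛⬛⬛⬜⬛⬜❓❓❓
❓⬜⬜⬜⬜🔴⬛⬜❓❓❓
❓⬜⬜⬜⬜⬜⬛⬜❓❓❓
❓⬜⬜⬜⬜⬜⬛⬜❓❓❓
❓⬜⬜⬜⬜⬜❓❓❓❓❓
❓⬜⬜⬜⬜⬜❓❓❓❓❓
❓⬜⬜🚪⬜⬜❓❓❓❓❓

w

❓❓❓❓❓❓❓❓❓❓❓
❓❓❓❓❓❓❓❓❓❓❓
❓❓❓❓❓❓❓❓❓❓❓
❓❓❓⬛⬛⬜⬛⬜❓❓❓
❓⬛⬛⬛⬛⬜⬛⬜❓❓❓
❓⬛⬛⬛⬛🔴⬛⬜❓❓❓
❓⬜⬜⬜⬜⬜⬛⬜❓❓❓
❓⬜⬜⬜⬜⬜⬛⬜❓❓❓
❓⬜⬜⬜⬜⬜⬛⬜❓❓❓
❓⬜⬜⬜⬜⬜❓❓❓❓❓
❓⬜⬜⬜⬜⬜❓❓❓❓❓

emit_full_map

❓❓⬛⬛⬜⬛⬜
⬛⬛⬛⬛⬜⬛⬜
⬛⬛⬛⬛🔴⬛⬜
⬜⬜⬜⬜⬜⬛⬜
⬜⬜⬜⬜⬜⬛⬜
⬜⬜⬜⬜⬜⬛⬜
⬜⬜⬜⬜⬜❓❓
⬜⬜⬜⬜⬜❓❓
⬜⬜🚪⬜⬜❓❓
⬛⬛⬜⬛⬜❓❓
⬛⬛⬜⬛⬜❓❓

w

❓❓❓❓❓❓❓❓❓❓❓
❓❓❓❓❓❓❓❓❓❓❓
❓❓❓❓❓❓❓❓❓❓❓
❓❓❓⬛⬛⬜⬛⬜❓❓❓
❓❓❓⬛⬛⬜⬛⬜❓❓❓
❓⬛⬛⬛⬛🔴⬛⬜❓❓❓
❓⬛⬛⬛⬛⬜⬛⬜❓❓❓
❓⬜⬜⬜⬜⬜⬛⬜❓❓❓
❓⬜⬜⬜⬜⬜⬛⬜❓❓❓
❓⬜⬜⬜⬜⬜⬛⬜❓❓❓
❓⬜⬜⬜⬜⬜❓❓❓❓❓

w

❓❓❓❓❓❓❓❓❓❓❓
❓❓❓❓❓❓❓❓❓❓❓
❓❓❓❓❓❓❓❓❓❓❓
❓❓❓⬛⬛⬜⬛⬛❓❓❓
❓❓❓⬛⬛⬜⬛⬜❓❓❓
❓❓❓⬛⬛🔴⬛⬜❓❓❓
❓⬛⬛⬛⬛⬜⬛⬜❓❓❓
❓⬛⬛⬛⬛⬜⬛⬜❓❓❓
❓⬜⬜⬜⬜⬜⬛⬜❓❓❓
❓⬜⬜⬜⬜⬜⬛⬜❓❓❓
❓⬜⬜⬜⬜⬜⬛⬜❓❓❓

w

❓❓❓❓❓❓❓❓❓❓❓
❓❓❓❓❓❓❓❓❓❓❓
❓❓❓❓❓❓❓❓❓❓❓
❓❓❓⬛⬛⬜⬛⬛❓❓❓
❓❓❓⬛⬛⬜⬛⬛❓❓❓
❓❓❓⬛⬛🔴⬛⬜❓❓❓
❓❓❓⬛⬛⬜⬛⬜❓❓❓
❓⬛⬛⬛⬛⬜⬛⬜❓❓❓
❓⬛⬛⬛⬛⬜⬛⬜❓❓❓
❓⬜⬜⬜⬜⬜⬛⬜❓❓❓
❓⬜⬜⬜⬜⬜⬛⬜❓❓❓

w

❓❓❓❓❓❓❓❓❓❓❓
❓❓❓❓❓❓❓❓❓❓❓
❓❓❓❓❓❓❓❓❓❓❓
❓❓❓⬛⬛⬜⬛⬛❓❓❓
❓❓❓⬛⬛⬜⬛⬛❓❓❓
❓❓❓⬛⬛🔴⬛⬛❓❓❓
❓❓❓⬛⬛⬜⬛⬜❓❓❓
❓❓❓⬛⬛⬜⬛⬜❓❓❓
❓⬛⬛⬛⬛⬜⬛⬜❓❓❓
❓⬛⬛⬛⬛⬜⬛⬜❓❓❓
❓⬜⬜⬜⬜⬜⬛⬜❓❓❓

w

❓❓❓❓❓❓❓❓❓❓❓
❓❓❓❓❓❓❓❓❓❓❓
❓❓❓❓❓❓❓❓❓❓❓
❓❓❓⬛⬛⬜⬛⬛❓❓❓
❓❓❓⬛⬛⬜⬛⬛❓❓❓
❓❓❓⬛⬛🔴⬛⬛❓❓❓
❓❓❓⬛⬛⬜⬛⬛❓❓❓
❓❓❓⬛⬛⬜⬛⬜❓❓❓
❓❓❓⬛⬛⬜⬛⬜❓❓❓
❓⬛⬛⬛⬛⬜⬛⬜❓❓❓
❓⬛⬛⬛⬛⬜⬛⬜❓❓❓

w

❓❓❓❓❓❓❓❓❓❓❓
❓❓❓❓❓❓❓❓❓❓❓
❓❓❓❓❓❓❓❓❓❓❓
❓❓❓⬛⬛⬜⬛⬛❓❓❓
❓❓❓⬛⬛⬜⬛⬛❓❓❓
❓❓❓⬛⬛🔴⬛⬛❓❓❓
❓❓❓⬛⬛⬜⬛⬛❓❓❓
❓❓❓⬛⬛⬜⬛⬛❓❓❓
❓❓❓⬛⬛⬜⬛⬜❓❓❓
❓❓❓⬛⬛⬜⬛⬜❓❓❓
❓⬛⬛⬛⬛⬜⬛⬜❓❓❓

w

❓❓❓❓❓❓❓❓❓❓❓
❓❓❓❓❓❓❓❓❓❓❓
❓❓❓❓❓❓❓❓❓❓❓
❓❓❓⬛⬛⬜⬜⬜❓❓❓
❓❓❓⬛⬛⬜⬛⬛❓❓❓
❓❓❓⬛⬛🔴⬛⬛❓❓❓
❓❓❓⬛⬛⬜⬛⬛❓❓❓
❓❓❓⬛⬛⬜⬛⬛❓❓❓
❓❓❓⬛⬛⬜⬛⬛❓❓❓
❓❓❓⬛⬛⬜⬛⬜❓❓❓
❓❓❓⬛⬛⬜⬛⬜❓❓❓

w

❓❓❓❓❓❓❓❓❓❓❓
❓❓❓❓❓❓❓❓❓❓❓
❓❓❓❓❓❓❓❓❓❓❓
❓❓❓⬛⬛⬜⬛⬛❓❓❓
❓❓❓⬛⬛⬜⬜⬜❓❓❓
❓❓❓⬛⬛🔴⬛⬛❓❓❓
❓❓❓⬛⬛⬜⬛⬛❓❓❓
❓❓❓⬛⬛⬜⬛⬛❓❓❓
❓❓❓⬛⬛⬜⬛⬛❓❓❓
❓❓❓⬛⬛⬜⬛⬛❓❓❓
❓❓❓⬛⬛⬜⬛⬜❓❓❓

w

❓❓❓❓❓❓❓❓❓❓❓
❓❓❓❓❓❓❓❓❓❓❓
❓❓❓❓❓❓❓❓❓❓❓
❓❓❓⬜⬜⬜⬜⬜❓❓❓
❓❓❓⬛⬛⬜⬛⬛❓❓❓
❓❓❓⬛⬛🔴⬜⬜❓❓❓
❓❓❓⬛⬛⬜⬛⬛❓❓❓
❓❓❓⬛⬛⬜⬛⬛❓❓❓
❓❓❓⬛⬛⬜⬛⬛❓❓❓
❓❓❓⬛⬛⬜⬛⬛❓❓❓
❓❓❓⬛⬛⬜⬛⬛❓❓❓

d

❓❓❓❓❓❓❓❓❓❓❓
❓❓❓❓❓❓❓❓❓❓❓
❓❓❓❓❓❓❓❓❓❓❓
❓❓⬜⬜⬜⬜⬜⬛❓❓❓
❓❓⬛⬛⬜⬛⬛⬛❓❓❓
❓❓⬛⬛⬜🔴⬜⬜❓❓❓
❓❓⬛⬛⬜⬛⬛⬛❓❓❓
❓❓⬛⬛⬜⬛⬛⬛❓❓❓
❓❓⬛⬛⬜⬛⬛❓❓❓❓
❓❓⬛⬛⬜⬛⬛❓❓❓❓
❓❓⬛⬛⬜⬛⬛❓❓❓❓

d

❓❓❓❓❓❓❓❓❓❓❓
❓❓❓❓❓❓❓❓❓❓❓
❓❓❓❓❓❓❓❓❓❓❓
❓⬜⬜⬜⬜⬜⬛⬛❓❓❓
❓⬛⬛⬜⬛⬛⬛⬛❓❓❓
❓⬛⬛⬜⬜🔴⬜⬜❓❓❓
❓⬛⬛⬜⬛⬛⬛⬛❓❓❓
❓⬛⬛⬜⬛⬛⬛⬛❓❓❓
❓⬛⬛⬜⬛⬛❓❓❓❓❓
❓⬛⬛⬜⬛⬛❓❓❓❓❓
❓⬛⬛⬜⬛⬛❓❓❓❓❓

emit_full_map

❓❓⬜⬜⬜⬜⬜⬛⬛
❓❓⬛⬛⬜⬛⬛⬛⬛
❓❓⬛⬛⬜⬜🔴⬜⬜
❓❓⬛⬛⬜⬛⬛⬛⬛
❓❓⬛⬛⬜⬛⬛⬛⬛
❓❓⬛⬛⬜⬛⬛❓❓
❓❓⬛⬛⬜⬛⬛❓❓
❓❓⬛⬛⬜⬛⬛❓❓
❓❓⬛⬛⬜⬛⬜❓❓
❓❓⬛⬛⬜⬛⬜❓❓
⬛⬛⬛⬛⬜⬛⬜❓❓
⬛⬛⬛⬛⬜⬛⬜❓❓
⬜⬜⬜⬜⬜⬛⬜❓❓
⬜⬜⬜⬜⬜⬛⬜❓❓
⬜⬜⬜⬜⬜⬛⬜❓❓
⬜⬜⬜⬜⬜❓❓❓❓
⬜⬜⬜⬜⬜❓❓❓❓
⬜⬜🚪⬜⬜❓❓❓❓
⬛⬛⬜⬛⬜❓❓❓❓
⬛⬛⬜⬛⬜❓❓❓❓

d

❓❓❓❓❓❓❓❓❓❓❓
❓❓❓❓❓❓❓❓❓❓❓
❓❓❓❓❓❓❓❓❓❓❓
⬜⬜⬜⬜⬜⬛⬛⬛❓❓❓
⬛⬛⬜⬛⬛⬛⬛⬛❓❓❓
⬛⬛⬜⬜⬜🔴⬜⬜❓❓❓
⬛⬛⬜⬛⬛⬛⬛⬛❓❓❓
⬛⬛⬜⬛⬛⬛⬛⬛❓❓❓
⬛⬛⬜⬛⬛❓❓❓❓❓❓
⬛⬛⬜⬛⬛❓❓❓❓❓❓
⬛⬛⬜⬛⬛❓❓❓❓❓❓

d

❓❓❓❓❓❓❓❓❓❓❓
❓❓❓❓❓❓❓❓❓❓❓
❓❓❓❓❓❓❓❓❓❓❓
⬜⬜⬜⬜⬛⬛⬛⬜❓❓❓
⬛⬜⬛⬛⬛⬛⬛⬜❓❓❓
⬛⬜⬜⬜⬜🔴⬜⬜❓❓❓
⬛⬜⬛⬛⬛⬛⬛⬜❓❓❓
⬛⬜⬛⬛⬛⬛⬛⬜❓❓❓
⬛⬜⬛⬛❓❓❓❓❓❓❓
⬛⬜⬛⬛❓❓❓❓❓❓❓
⬛⬜⬛⬛❓❓❓❓❓❓❓

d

❓❓❓❓❓❓❓❓❓❓❓
❓❓❓❓❓❓❓❓❓❓❓
❓❓❓❓❓❓❓❓❓❓❓
⬜⬜⬜⬛⬛⬛⬜⬛❓❓❓
⬜⬛⬛⬛⬛⬛⬜⬛❓❓❓
⬜⬜⬜⬜⬜🔴⬜⬜❓❓❓
⬜⬛⬛⬛⬛⬛⬜⬛❓❓❓
⬜⬛⬛⬛⬛⬛⬜⬛❓❓❓
⬜⬛⬛❓❓❓❓❓❓❓❓
⬜⬛⬛❓❓❓❓❓❓❓❓
⬜⬛⬛❓❓❓❓❓❓❓❓

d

❓❓❓❓❓❓❓❓❓❓❓
❓❓❓❓❓❓❓❓❓❓❓
❓❓❓❓❓❓❓❓❓❓❓
⬜⬜⬛⬛⬛⬜⬛⬛❓❓❓
⬛⬛⬛⬛⬛⬜⬛⬛❓❓❓
⬜⬜⬜⬜⬜🔴⬜⬜❓❓❓
⬛⬛⬛⬛⬛⬜⬛⬛❓❓❓
⬛⬛⬛⬛⬛⬜⬛⬛❓❓❓
⬛⬛❓❓❓❓❓❓❓❓❓
⬛⬛❓❓❓❓❓❓❓❓❓
⬛⬛❓❓❓❓❓❓❓❓❓

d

❓❓❓❓❓❓❓❓❓❓❓
❓❓❓❓❓❓❓❓❓❓❓
❓❓❓❓❓❓❓❓❓❓❓
⬜⬛⬛⬛⬜⬛⬛⬛❓❓❓
⬛⬛⬛⬛⬜⬛⬛⬜❓❓❓
⬜⬜⬜⬜⬜🔴⬜⬜❓❓❓
⬛⬛⬛⬛⬜⬛⬛⬜❓❓❓
⬛⬛⬛⬛⬜⬛⬛⬛❓❓❓
⬛❓❓❓❓❓❓❓❓❓❓
⬛❓❓❓❓❓❓❓❓❓❓
⬛❓❓❓❓❓❓❓❓❓❓

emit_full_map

❓❓⬜⬜⬜⬜⬜⬛⬛⬛⬜⬛⬛⬛
❓❓⬛⬛⬜⬛⬛⬛⬛⬛⬜⬛⬛⬜
❓❓⬛⬛⬜⬜⬜⬜⬜⬜⬜🔴⬜⬜
❓❓⬛⬛⬜⬛⬛⬛⬛⬛⬜⬛⬛⬜
❓❓⬛⬛⬜⬛⬛⬛⬛⬛⬜⬛⬛⬛
❓❓⬛⬛⬜⬛⬛❓❓❓❓❓❓❓
❓❓⬛⬛⬜⬛⬛❓❓❓❓❓❓❓
❓❓⬛⬛⬜⬛⬛❓❓❓❓❓❓❓
❓❓⬛⬛⬜⬛⬜❓❓❓❓❓❓❓
❓❓⬛⬛⬜⬛⬜❓❓❓❓❓❓❓
⬛⬛⬛⬛⬜⬛⬜❓❓❓❓❓❓❓
⬛⬛⬛⬛⬜⬛⬜❓❓❓❓❓❓❓
⬜⬜⬜⬜⬜⬛⬜❓❓❓❓❓❓❓
⬜⬜⬜⬜⬜⬛⬜❓❓❓❓❓❓❓
⬜⬜⬜⬜⬜⬛⬜❓❓❓❓❓❓❓
⬜⬜⬜⬜⬜❓❓❓❓❓❓❓❓❓
⬜⬜⬜⬜⬜❓❓❓❓❓❓❓❓❓
⬜⬜🚪⬜⬜❓❓❓❓❓❓❓❓❓
⬛⬛⬜⬛⬜❓❓❓❓❓❓❓❓❓
⬛⬛⬜⬛⬜❓❓❓❓❓❓❓❓❓
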